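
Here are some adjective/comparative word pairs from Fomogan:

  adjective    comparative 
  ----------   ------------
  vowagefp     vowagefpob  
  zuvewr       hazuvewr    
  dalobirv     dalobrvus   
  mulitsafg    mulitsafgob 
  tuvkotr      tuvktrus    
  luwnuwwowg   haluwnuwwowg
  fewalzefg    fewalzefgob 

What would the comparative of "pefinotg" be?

"pefinotg" has second-to-last letter 't'. The one such stem in the data (tuvkotr → tuvktrus) deletes the last vowel and adds -us (as does dalobirv), so the same rule applies.
The other patterns: stems whose second-to-last letter is 'f' add -ob; stems whose second-to-last letter is 'w' add the prefix ha-.
So pefinotg → pefintgus.

pefintgus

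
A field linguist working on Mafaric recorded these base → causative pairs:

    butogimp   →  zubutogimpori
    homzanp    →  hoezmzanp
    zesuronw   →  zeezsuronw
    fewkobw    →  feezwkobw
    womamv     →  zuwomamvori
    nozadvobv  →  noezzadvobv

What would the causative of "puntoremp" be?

zupuntorempori

womamv and nozadvobv both end in -v yet inflect differently (zuwomamvori, noezzadvobv), so the final letter is not what conditions the rule; the second-to-last letter is.
"puntoremp" has second-to-last letter 'm'. The stems whose second-to-last letter is 'm' (womamv → zuwomamvori, butogimp → zubutogimpori) add zu- … -ori around the stem.
So puntoremp → zupuntorempori.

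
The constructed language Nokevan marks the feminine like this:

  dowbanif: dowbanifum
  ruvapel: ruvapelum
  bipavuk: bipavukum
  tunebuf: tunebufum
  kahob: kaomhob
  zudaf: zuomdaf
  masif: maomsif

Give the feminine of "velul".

veomlul

dowbanif and zudaf both end in -f yet inflect differently (dowbanifum, zuomdaf), so the final letter is not what conditions the rule; the number of vowels is.
"velul" has 2 vowels. The stems with 2 vowels (kahob → kaomhob, zudaf → zuomdaf, masif → maomsif) insert -om- after the first vowel.
So velul → veomlul.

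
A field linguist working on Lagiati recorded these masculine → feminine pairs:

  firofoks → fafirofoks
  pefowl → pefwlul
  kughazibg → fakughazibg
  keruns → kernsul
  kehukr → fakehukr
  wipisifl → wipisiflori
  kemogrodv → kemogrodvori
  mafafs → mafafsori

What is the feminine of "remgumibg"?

firofoks and keruns both end in -s yet inflect differently (fafirofoks, kernsul), so the final letter is not what conditions the rule; the second-to-last letter is.
"remgumibg" has second-to-last letter 'b'. The one such stem in the data (kughazibg → fakughazibg) adds the prefix fa-, so the same rule applies.
So remgumibg → faremgumibg.

faremgumibg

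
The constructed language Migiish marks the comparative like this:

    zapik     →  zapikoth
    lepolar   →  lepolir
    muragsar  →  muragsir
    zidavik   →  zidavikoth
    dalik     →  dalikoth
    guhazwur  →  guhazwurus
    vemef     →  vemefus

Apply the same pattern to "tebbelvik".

"tebbelvik" has last vowel 'i'. The stems whose last vowel is 'i' (dalik → dalikoth, zidavik → zidavikoth, zapik → zapikoth) add -oth.
The other patterns: stems whose last vowel is 'a' change the last vowel to 'i'; stems whose last vowel is 'e' or 'u' add -us.
So tebbelvik → tebbelvikoth.

tebbelvikoth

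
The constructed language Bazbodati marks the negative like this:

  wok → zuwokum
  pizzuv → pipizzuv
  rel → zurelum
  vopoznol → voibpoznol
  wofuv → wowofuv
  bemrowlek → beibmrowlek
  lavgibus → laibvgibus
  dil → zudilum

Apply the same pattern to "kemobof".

keibmobof

wok and bemrowlek both end in -k yet inflect differently (zuwokum, beibmrowlek), so the final letter is not what conditions the rule; the number of vowels is.
"kemobof" has 3 vowels. The stems with 3 vowels (bemrowlek → beibmrowlek, vopoznol → voibpoznol, lavgibus → laibvgibus) insert -ib- after the first vowel.
The other patterns: stems with 1 vowel add zu- … -um around the stem; stems with 2 vowels repeat the first consonant+vowel as a prefix.
So kemobof → keibmobof.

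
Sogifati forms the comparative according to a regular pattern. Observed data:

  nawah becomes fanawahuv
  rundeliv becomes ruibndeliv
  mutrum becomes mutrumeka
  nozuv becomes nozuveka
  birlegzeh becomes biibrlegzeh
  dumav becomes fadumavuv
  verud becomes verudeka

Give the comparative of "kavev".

nozuv and dumav both end in -v yet inflect differently (nozuveka, fadumavuv), so the final letter is not what conditions the rule; the last vowel is.
"kavev" has last vowel 'e'. The one such stem in the data (birlegzeh → biibrlegzeh) inserts -ib- after the first vowel (as does rundeliv), so the same rule applies.
So kavev → kaibvev.

kaibvev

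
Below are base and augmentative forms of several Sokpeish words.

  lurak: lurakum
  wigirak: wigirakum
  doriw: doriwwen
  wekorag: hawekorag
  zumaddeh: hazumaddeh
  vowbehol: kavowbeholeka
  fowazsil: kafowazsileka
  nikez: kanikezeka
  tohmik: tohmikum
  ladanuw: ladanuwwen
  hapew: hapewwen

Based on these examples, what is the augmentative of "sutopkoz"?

tohmik and fowazsil both have last vowel 'i' yet inflect differently (tohmikum, kafowazsileka), so the last vowel is not what conditions the rule; the final letter is.
"sutopkoz" ends in -z. The one such stem in the data (nikez → kanikezeka) adds ka- … -eka around the stem, so the same rule applies.
So sutopkoz → kasutopkozeka.

kasutopkozeka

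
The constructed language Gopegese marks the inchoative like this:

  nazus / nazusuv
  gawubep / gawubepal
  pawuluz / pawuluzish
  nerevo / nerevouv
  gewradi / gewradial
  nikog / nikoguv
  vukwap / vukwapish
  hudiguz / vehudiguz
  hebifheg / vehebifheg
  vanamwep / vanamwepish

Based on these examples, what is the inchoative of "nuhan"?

nuhanuv

nikog and hebifheg both end in -g yet inflect differently (nikoguv, vehebifheg), so the final letter is not what conditions the rule; the first letter is.
"nuhan" begins with n-. The stems beginning with n- (nazus → nazusuv, nikog → nikoguv, nerevo → nerevouv) add -uv.
The other patterns: stems beginning with h- add the prefix ve-; stems beginning with g- add -al; stems beginning with p- or v- add -ish.
So nuhan → nuhanuv.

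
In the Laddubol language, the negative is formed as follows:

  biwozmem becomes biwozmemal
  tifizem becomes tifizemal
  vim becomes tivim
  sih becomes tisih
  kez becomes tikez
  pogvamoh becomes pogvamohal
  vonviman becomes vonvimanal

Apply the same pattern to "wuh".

tiwuh

tifizem and vim both end in -m yet inflect differently (tifizemal, tivim), so the final letter is not what conditions the rule; the number of vowels is.
"wuh" has 1 vowel. The stems with 1 vowel (vim → tivim, kez → tikez, sih → tisih) add the prefix ti-.
So wuh → tiwuh.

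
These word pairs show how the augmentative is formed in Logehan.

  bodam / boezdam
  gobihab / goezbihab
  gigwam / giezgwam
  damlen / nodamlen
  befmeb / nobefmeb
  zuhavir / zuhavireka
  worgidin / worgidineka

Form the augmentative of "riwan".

riezwan

gobihab and befmeb both end in -b yet inflect differently (goezbihab, nobefmeb), so the final letter is not what conditions the rule; the last vowel is.
"riwan" has last vowel 'a'. The stems whose last vowel is 'a' (bodam → boezdam, gobihab → goezbihab, gigwam → giezgwam) insert -ez- after the first vowel.
The other patterns: stems whose last vowel is 'e' add the prefix no-; stems whose last vowel is 'i' add -eka.
So riwan → riezwan.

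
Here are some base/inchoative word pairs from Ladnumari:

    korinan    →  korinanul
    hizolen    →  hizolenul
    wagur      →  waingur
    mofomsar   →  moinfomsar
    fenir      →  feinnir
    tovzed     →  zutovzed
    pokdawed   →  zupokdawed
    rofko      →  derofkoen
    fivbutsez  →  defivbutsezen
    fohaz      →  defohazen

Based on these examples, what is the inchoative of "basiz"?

korinan and mofomsar both have last vowel 'a' yet inflect differently (korinanul, moinfomsar), so the last vowel is not what conditions the rule; the final letter is.
"basiz" ends in -z. The stems ending in -z (fivbutsez → defivbutsezen, fohaz → defohazen) add de- … -en around the stem.
The other patterns: stems ending in -n add -ul; stems ending in -r insert -in- after the first vowel; stems ending in -d add the prefix zu-.
So basiz → debasizen.

debasizen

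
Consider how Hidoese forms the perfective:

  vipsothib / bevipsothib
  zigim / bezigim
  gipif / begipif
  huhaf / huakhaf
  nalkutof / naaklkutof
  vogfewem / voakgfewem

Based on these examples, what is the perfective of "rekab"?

reakkab

"rekab" has last vowel 'a'. The one such stem in the data (huhaf → huakhaf) inserts -ak- after the first vowel (as do nalkutof, vogfewem), so the same rule applies.
So rekab → reakkab.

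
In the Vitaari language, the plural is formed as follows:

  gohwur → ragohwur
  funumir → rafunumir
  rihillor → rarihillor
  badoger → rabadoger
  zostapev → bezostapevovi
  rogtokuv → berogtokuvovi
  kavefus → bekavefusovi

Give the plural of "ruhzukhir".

raruhzukhir

badoger and zostapev both have last vowel 'e' yet inflect differently (rabadoger, bezostapevovi), so the last vowel is not what conditions the rule; the final letter is.
"ruhzukhir" ends in -r. The stems ending in -r (gohwur → ragohwur, funumir → rafunumir, rihillor → rarihillor) add the prefix ra-.
The other pattern: stems ending in -s or -v add be- … -ovi around the stem.
So ruhzukhir → raruhzukhir.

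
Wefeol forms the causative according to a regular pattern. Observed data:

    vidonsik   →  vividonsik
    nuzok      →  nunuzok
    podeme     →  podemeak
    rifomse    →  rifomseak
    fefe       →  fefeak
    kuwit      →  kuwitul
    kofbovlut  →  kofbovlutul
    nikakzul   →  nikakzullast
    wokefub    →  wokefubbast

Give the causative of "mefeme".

"mefeme" ends in -e. The stems ending in -e (podeme → podemeak, rifomse → rifomseak, fefe → fefeak) add -ak.
The other patterns: stems ending in -k repeat the first consonant+vowel as a prefix; stems ending in -t add -ul; stems ending in -b or -l double the final consonant and add -ast.
So mefeme → mefemeak.

mefemeak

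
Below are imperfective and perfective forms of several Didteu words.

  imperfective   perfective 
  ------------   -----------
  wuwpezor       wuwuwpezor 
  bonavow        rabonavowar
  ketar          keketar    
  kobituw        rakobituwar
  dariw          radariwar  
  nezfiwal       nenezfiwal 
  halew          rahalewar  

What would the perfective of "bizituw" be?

rabizituwar

bonavow and wuwpezor both have last vowel 'o' yet inflect differently (rabonavowar, wuwuwpezor), so the last vowel is not what conditions the rule; the final letter is.
"bizituw" ends in -w. The stems ending in -w (halew → rahalewar, dariw → radariwar, bonavow → rabonavowar) add ra- … -ar around the stem.
So bizituw → rabizituwar.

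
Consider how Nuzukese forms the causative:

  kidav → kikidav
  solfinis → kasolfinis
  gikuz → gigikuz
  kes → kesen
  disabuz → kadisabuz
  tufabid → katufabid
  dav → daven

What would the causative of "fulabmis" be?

dav and kidav both end in -v yet inflect differently (daven, kikidav), so the final letter is not what conditions the rule; the number of vowels is.
"fulabmis" has 3 vowels. The stems with 3 vowels (disabuz → kadisabuz, tufabid → katufabid, solfinis → kasolfinis) add the prefix ka-.
The other patterns: stems with 1 vowel add -en; stems with 2 vowels repeat the first consonant+vowel as a prefix.
So fulabmis → kafulabmis.

kafulabmis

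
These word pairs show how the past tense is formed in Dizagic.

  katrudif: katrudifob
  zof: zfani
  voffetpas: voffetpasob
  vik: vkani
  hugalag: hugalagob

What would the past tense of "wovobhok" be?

zof and katrudif both end in -f yet inflect differently (zfani, katrudifob), so the final letter is not what conditions the rule; the number of vowels is.
"wovobhok" has 3 vowels. The stems with 3 vowels (hugalag → hugalagob, katrudif → katrudifob, voffetpas → voffetpasob) add -ob.
So wovobhok → wovobhokob.

wovobhokob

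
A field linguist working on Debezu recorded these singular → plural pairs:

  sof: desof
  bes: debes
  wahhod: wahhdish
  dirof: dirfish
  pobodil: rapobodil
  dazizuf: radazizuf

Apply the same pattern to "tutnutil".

ratutnutil

sof and dirof both end in -f yet inflect differently (desof, dirfish), so the final letter is not what conditions the rule; the number of vowels is.
"tutnutil" has 3 vowels. The stems with 3 vowels (pobodil → rapobodil, dazizuf → radazizuf) add the prefix ra-.
The other patterns: stems with 1 vowel add the prefix de-; stems with 2 vowels delete the last vowel and add -ish.
So tutnutil → ratutnutil.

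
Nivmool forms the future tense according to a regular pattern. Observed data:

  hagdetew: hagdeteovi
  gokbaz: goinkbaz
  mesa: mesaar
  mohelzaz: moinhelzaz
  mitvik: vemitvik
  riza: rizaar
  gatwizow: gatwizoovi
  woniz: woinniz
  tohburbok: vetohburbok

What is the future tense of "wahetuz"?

"wahetuz" ends in -z. The stems ending in -z (mohelzaz → moinhelzaz, woniz → woinniz, gokbaz → goinkbaz) insert -in- after the first vowel.
So wahetuz → wainhetuz.

wainhetuz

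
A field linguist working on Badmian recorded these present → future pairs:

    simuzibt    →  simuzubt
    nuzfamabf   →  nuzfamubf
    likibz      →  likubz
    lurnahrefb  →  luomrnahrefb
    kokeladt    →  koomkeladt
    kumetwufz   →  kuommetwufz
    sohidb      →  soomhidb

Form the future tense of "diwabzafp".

simuzibt and kokeladt both end in -t yet inflect differently (simuzubt, koomkeladt), so the final letter is not what conditions the rule; the second-to-last letter is.
"diwabzafp" has second-to-last letter 'f'. The stems whose second-to-last letter is 'f' (lurnahrefb → luomrnahrefb, kumetwufz → kuommetwufz) insert -om- after the first vowel.
The other pattern: stems whose second-to-last letter is 'b' change the last vowel to 'u'.
So diwabzafp → diomwabzafp.

diomwabzafp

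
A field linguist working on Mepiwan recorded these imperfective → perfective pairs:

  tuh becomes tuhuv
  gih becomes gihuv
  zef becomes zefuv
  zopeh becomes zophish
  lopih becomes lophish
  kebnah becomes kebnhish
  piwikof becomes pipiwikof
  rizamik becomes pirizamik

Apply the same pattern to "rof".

"rof" has 1 vowel. The stems with 1 vowel (tuh → tuhuv, gih → gihuv, zef → zefuv) add -uv.
So rof → rofuv.

rofuv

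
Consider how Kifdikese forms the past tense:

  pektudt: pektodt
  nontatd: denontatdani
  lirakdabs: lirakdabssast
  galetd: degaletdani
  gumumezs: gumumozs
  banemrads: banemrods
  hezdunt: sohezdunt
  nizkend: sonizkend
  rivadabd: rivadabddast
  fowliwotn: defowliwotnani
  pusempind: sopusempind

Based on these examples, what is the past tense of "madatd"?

rivadabd and nontatd both end in -d yet inflect differently (rivadabddast, denontatdani), so the final letter is not what conditions the rule; the second-to-last letter is.
"madatd" has second-to-last letter 't'. The stems whose second-to-last letter is 't' (nontatd → denontatdani, fowliwotn → defowliwotnani, galetd → degaletdani) add de- … -ani around the stem.
The other patterns: stems whose second-to-last letter is 'b' double the final consonant and add -ast; stems whose second-to-last letter is 'n' add the prefix so-; stems whose second-to-last letter is 'd' or 'z' change the last vowel to 'o'.
So madatd → demadatdani.

demadatdani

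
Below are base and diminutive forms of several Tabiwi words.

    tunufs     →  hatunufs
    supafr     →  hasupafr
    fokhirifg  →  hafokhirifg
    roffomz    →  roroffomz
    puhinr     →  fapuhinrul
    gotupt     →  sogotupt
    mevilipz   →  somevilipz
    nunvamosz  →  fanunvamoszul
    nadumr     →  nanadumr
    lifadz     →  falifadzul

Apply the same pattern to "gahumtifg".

nadumr and supafr both end in -r yet inflect differently (nanadumr, hasupafr), so the final letter is not what conditions the rule; the second-to-last letter is.
"gahumtifg" has second-to-last letter 'f'. The stems whose second-to-last letter is 'f' (supafr → hasupafr, fokhirifg → hafokhirifg, tunufs → hatunufs) add the prefix ha-.
So gahumtifg → hagahumtifg.

hagahumtifg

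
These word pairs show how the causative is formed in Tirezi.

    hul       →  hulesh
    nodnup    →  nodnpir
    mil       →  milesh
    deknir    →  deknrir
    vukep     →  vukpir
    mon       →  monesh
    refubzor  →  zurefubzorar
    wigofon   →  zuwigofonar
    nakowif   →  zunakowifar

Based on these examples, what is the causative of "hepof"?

mon and wigofon both end in -n yet inflect differently (monesh, zuwigofonar), so the final letter is not what conditions the rule; the number of vowels is.
"hepof" has 2 vowels. The stems with 2 vowels (deknir → deknrir, nodnup → nodnpir, vukep → vukpir) delete the last vowel and add -ir.
So hepof → hepfir.

hepfir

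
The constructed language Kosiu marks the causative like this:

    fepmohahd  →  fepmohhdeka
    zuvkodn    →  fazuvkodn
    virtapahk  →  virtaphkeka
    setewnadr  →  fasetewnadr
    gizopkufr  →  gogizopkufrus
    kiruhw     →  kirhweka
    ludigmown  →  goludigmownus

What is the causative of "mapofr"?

setewnadr and gizopkufr both end in -r yet inflect differently (fasetewnadr, gogizopkufrus), so the final letter is not what conditions the rule; the second-to-last letter is.
"mapofr" has second-to-last letter 'f'. The one such stem in the data (gizopkufr → gogizopkufrus) adds go- … -us around the stem, so the same rule applies.
So mapofr → gomapofrus.

gomapofrus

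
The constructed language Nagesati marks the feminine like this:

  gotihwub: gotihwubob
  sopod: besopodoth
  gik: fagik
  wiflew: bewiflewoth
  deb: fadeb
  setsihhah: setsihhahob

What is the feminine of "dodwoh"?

bedodwohoth

deb and gotihwub both end in -b yet inflect differently (fadeb, gotihwubob), so the final letter is not what conditions the rule; the number of vowels is.
"dodwoh" has 2 vowels. The stems with 2 vowels (wiflew → bewiflewoth, sopod → besopodoth) add be- … -oth around the stem.
So dodwoh → bedodwohoth.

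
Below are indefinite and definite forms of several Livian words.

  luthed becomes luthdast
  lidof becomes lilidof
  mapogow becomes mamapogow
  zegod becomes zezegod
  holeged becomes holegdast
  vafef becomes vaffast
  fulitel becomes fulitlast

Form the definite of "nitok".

ninitok

zegod and luthed both end in -d yet inflect differently (zezegod, luthdast), so the final letter is not what conditions the rule; the last vowel is.
"nitok" has last vowel 'o'. The stems whose last vowel is 'o' (mapogow → mamapogow, lidof → lilidof, zegod → zezegod) repeat the first consonant+vowel as a prefix.
So nitok → ninitok.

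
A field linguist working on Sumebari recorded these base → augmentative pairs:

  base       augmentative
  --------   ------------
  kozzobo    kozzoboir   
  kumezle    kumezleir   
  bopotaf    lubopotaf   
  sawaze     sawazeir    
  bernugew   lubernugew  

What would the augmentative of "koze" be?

bernugew and kumezle both have last vowel 'e' yet inflect differently (lubernugew, kumezleir), so the last vowel is not what conditions the rule; whether the stem ends in a vowel or a consonant is.
"koze" ends in a vowel. The stems ending in a vowel (kumezle → kumezleir, sawaze → sawazeir, kozzobo → kozzoboir) add -ir.
The other pattern: stems ending in a consonant add the prefix lu-.
So koze → kozeir.

kozeir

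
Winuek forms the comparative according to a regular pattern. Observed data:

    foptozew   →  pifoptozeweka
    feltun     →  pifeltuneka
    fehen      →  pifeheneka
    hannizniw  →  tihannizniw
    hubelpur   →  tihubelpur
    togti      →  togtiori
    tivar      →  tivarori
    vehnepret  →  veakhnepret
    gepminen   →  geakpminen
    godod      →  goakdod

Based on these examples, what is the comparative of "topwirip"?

topwiripori

"topwirip" begins with t-. The stems beginning with t- (togti → togtiori, tivar → tivarori) add -ori.
So topwirip → topwiripori.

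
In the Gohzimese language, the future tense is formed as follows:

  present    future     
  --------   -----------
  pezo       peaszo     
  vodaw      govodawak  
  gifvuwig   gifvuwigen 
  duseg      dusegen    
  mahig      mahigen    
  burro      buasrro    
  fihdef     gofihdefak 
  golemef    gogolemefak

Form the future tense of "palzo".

"palzo" ends in -o. The stems ending in -o (pezo → peaszo, burro → buasrro) insert -as- after the first vowel.
The other patterns: stems ending in -g add -en; stems ending in -f or -w add go- … -ak around the stem.
So palzo → paaslzo.

paaslzo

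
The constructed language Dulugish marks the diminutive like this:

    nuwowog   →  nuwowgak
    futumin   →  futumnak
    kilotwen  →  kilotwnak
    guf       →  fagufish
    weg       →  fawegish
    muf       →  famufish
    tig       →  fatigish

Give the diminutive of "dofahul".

dofahlak

nuwowog and weg both end in -g yet inflect differently (nuwowgak, fawegish), so the final letter is not what conditions the rule; the number of vowels is.
"dofahul" has 3 vowels. The stems with 3 vowels (nuwowog → nuwowgak, futumin → futumnak, kilotwen → kilotwnak) delete the last vowel and add -ak.
The other pattern: stems with 1 vowel add fa- … -ish around the stem.
So dofahul → dofahlak.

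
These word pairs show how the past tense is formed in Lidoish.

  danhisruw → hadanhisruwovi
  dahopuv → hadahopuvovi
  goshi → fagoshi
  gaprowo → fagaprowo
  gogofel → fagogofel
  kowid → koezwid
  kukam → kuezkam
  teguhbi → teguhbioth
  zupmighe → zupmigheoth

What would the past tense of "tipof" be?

goshi and teguhbi both end in -i yet inflect differently (fagoshi, teguhbioth), so the final letter is not what conditions the rule; the first letter is.
"tipof" begins with t-. The one such stem in the data (teguhbi → teguhbioth) adds -oth, so the same rule applies.
So tipof → tipofoth.

tipofoth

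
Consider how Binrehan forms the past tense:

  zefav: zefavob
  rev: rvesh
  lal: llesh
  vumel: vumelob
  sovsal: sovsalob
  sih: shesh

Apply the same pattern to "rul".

rlesh

vumel and lal both end in -l yet inflect differently (vumelob, llesh), so the final letter is not what conditions the rule; the number of vowels is.
"rul" has 1 vowel. The stems with 1 vowel (lal → llesh, sih → shesh, rev → rvesh) delete the last vowel and add -esh.
So rul → rlesh.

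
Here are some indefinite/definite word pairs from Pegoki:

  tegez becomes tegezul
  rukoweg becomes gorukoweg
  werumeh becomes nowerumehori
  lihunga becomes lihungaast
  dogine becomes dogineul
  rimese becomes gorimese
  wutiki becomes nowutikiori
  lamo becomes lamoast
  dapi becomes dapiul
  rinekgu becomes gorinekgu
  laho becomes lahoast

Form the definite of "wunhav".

nowunhavori

rimese and dogine both end in -e yet inflect differently (gorimese, dogineul), so the final letter is not what conditions the rule; the first letter is.
"wunhav" begins with w-. The stems beginning with w- (wutiki → nowutikiori, werumeh → nowerumehori) add no- … -ori around the stem.
So wunhav → nowunhavori.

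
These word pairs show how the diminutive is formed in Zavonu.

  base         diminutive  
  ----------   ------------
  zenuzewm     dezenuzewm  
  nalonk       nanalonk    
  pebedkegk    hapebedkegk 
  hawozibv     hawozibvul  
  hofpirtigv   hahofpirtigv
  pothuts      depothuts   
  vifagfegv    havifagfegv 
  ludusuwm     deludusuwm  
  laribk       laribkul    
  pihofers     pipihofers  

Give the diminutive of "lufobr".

lufobrul

pebedkegk and laribk both end in -k yet inflect differently (hapebedkegk, laribkul), so the final letter is not what conditions the rule; the second-to-last letter is.
"lufobr" has second-to-last letter 'b'. The stems whose second-to-last letter is 'b' (laribk → laribkul, hawozibv → hawozibvul) add -ul.
The other patterns: stems whose second-to-last letter is 'g' add the prefix ha-; stems whose second-to-last letter is 't' or 'w' add the prefix de-; stems whose second-to-last letter is 'n' or 'r' repeat the first consonant+vowel as a prefix.
So lufobr → lufobrul.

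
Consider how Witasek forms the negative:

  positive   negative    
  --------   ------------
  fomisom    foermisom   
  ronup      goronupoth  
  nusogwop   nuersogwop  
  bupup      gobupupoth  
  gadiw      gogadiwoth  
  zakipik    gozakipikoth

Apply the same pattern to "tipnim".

gotipnimoth

ronup and nusogwop both end in -p yet inflect differently (goronupoth, nuersogwop), so the final letter is not what conditions the rule; the last vowel is.
"tipnim" has last vowel 'i'. The stems whose last vowel is 'i' (gadiw → gogadiwoth, zakipik → gozakipikoth) add go- … -oth around the stem.
The other pattern: stems whose last vowel is 'o' insert -er- after the first vowel.
So tipnim → gotipnimoth.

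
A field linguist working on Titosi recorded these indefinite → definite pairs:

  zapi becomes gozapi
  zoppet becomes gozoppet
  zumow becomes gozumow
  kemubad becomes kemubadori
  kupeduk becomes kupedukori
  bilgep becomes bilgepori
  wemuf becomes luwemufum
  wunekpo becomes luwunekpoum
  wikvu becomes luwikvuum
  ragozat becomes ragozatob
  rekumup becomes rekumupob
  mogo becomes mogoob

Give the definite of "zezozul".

gozezozul

zoppet and ragozat both end in -t yet inflect differently (gozoppet, ragozatob), so the final letter is not what conditions the rule; the first letter is.
"zezozul" begins with z-. The stems beginning with z- (zapi → gozapi, zoppet → gozoppet, zumow → gozumow) add the prefix go-.
So zezozul → gozezozul.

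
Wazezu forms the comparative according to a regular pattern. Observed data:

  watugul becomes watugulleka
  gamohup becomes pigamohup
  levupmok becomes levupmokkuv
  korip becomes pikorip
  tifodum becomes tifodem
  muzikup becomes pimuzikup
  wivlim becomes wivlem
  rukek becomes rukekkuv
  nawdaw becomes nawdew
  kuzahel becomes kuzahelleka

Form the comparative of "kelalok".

kelalokkuv

kuzahel and rukek both have last vowel 'e' yet inflect differently (kuzahelleka, rukekkuv), so the last vowel is not what conditions the rule; the final letter is.
"kelalok" ends in -k. The stems ending in -k (rukek → rukekkuv, levupmok → levupmokkuv) double the final consonant and add -uv.
The other patterns: stems ending in -l double the final consonant and add -eka; stems ending in -p add the prefix pi-; stems ending in -m or -w change the last vowel to 'e'.
So kelalok → kelalokkuv.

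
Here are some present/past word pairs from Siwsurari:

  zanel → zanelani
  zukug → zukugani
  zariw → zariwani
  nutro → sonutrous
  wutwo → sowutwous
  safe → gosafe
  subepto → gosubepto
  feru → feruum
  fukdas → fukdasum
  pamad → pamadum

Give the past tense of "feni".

fenium

nutro and subepto both end in -o yet inflect differently (sonutrous, gosubepto), so the final letter is not what conditions the rule; the first letter is.
"feni" begins with f-. The stems beginning with f- (feru → feruum, fukdas → fukdasum) add -um.
So feni → fenium.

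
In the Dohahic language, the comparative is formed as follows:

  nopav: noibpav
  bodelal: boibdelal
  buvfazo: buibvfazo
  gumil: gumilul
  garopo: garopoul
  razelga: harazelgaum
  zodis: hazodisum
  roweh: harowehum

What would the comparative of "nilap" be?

bodelal and gumil both end in -l yet inflect differently (boibdelal, gumilul), so the final letter is not what conditions the rule; the first letter is.
"nilap" begins with n-. The one such stem in the data (nopav → noibpav) inserts -ib- after the first vowel (as do bodelal, buvfazo), so the same rule applies.
The other patterns: stems beginning with g- add -ul; stems beginning with r- or z- add ha- … -um around the stem.
So nilap → niiblap.

niiblap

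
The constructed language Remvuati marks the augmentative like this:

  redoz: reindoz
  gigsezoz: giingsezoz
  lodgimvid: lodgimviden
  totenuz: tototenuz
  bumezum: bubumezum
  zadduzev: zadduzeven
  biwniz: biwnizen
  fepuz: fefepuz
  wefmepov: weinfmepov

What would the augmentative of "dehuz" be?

dedehuz

redoz and fepuz both end in -z yet inflect differently (reindoz, fefepuz), so the final letter is not what conditions the rule; the last vowel is.
"dehuz" has last vowel 'u'. The stems whose last vowel is 'u' (fepuz → fefepuz, bumezum → bubumezum, totenuz → tototenuz) repeat the first consonant+vowel as a prefix.
So dehuz → dedehuz.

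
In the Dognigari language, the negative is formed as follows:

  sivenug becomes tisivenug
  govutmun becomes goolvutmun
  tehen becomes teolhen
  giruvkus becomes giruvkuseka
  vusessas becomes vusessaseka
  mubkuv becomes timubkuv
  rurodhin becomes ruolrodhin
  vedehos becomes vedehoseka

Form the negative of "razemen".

raolzemen

giruvkus and govutmun both have last vowel 'u' yet inflect differently (giruvkuseka, goolvutmun), so the last vowel is not what conditions the rule; the final letter is.
"razemen" ends in -n. The stems ending in -n (govutmun → goolvutmun, tehen → teolhen, rurodhin → ruolrodhin) insert -ol- after the first vowel.
So razemen → raolzemen.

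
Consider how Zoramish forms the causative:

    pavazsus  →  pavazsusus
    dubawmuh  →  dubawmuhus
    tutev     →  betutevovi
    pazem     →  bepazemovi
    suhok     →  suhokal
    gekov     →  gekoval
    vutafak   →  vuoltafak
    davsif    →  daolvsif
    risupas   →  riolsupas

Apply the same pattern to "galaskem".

begalaskemovi

tutev and gekov both end in -v yet inflect differently (betutevovi, gekoval), so the final letter is not what conditions the rule; the last vowel is.
"galaskem" has last vowel 'e'. The stems whose last vowel is 'e' (tutev → betutevovi, pazem → bepazemovi) add be- … -ovi around the stem.
The other patterns: stems whose last vowel is 'u' add -us; stems whose last vowel is 'o' add -al; stems whose last vowel is 'a' or 'i' insert -ol- after the first vowel.
So galaskem → begalaskemovi.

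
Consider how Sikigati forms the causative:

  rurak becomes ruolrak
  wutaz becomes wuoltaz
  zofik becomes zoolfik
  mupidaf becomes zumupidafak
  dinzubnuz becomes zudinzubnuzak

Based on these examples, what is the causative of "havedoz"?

wutaz and dinzubnuz both end in -z yet inflect differently (wuoltaz, zudinzubnuzak), so the final letter is not what conditions the rule; the number of vowels is.
"havedoz" has 3 vowels. The stems with 3 vowels (mupidaf → zumupidafak, dinzubnuz → zudinzubnuzak) add zu- … -ak around the stem.
So havedoz → zuhavedozak.

zuhavedozak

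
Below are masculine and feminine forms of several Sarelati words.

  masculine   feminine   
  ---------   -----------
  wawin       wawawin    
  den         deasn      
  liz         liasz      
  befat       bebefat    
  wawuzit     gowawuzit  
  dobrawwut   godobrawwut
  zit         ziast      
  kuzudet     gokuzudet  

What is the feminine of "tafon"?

"tafon" has 2 vowels. The stems with 2 vowels (wawin → wawawin, befat → bebefat) repeat the first consonant+vowel as a prefix.
So tafon → tatafon.

tatafon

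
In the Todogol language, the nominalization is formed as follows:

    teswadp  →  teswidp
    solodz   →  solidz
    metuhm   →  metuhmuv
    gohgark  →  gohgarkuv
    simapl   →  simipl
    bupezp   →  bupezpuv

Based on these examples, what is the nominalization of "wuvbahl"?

"wuvbahl" has second-to-last letter 'h'. The one such stem in the data (metuhm → metuhmuv) adds -uv, so the same rule applies.
The other pattern: stems whose second-to-last letter is 'd' or 'p' change the last vowel to 'i'.
So wuvbahl → wuvbahluv.

wuvbahluv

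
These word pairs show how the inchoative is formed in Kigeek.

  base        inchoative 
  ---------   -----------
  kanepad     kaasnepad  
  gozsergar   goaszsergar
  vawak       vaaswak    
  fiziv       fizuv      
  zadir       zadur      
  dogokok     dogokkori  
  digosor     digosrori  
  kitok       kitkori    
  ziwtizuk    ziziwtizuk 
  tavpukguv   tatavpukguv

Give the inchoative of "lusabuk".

"lusabuk" has last vowel 'u'. The stems whose last vowel is 'u' (ziwtizuk → ziziwtizuk, tavpukguv → tatavpukguv) repeat the first consonant+vowel as a prefix.
So lusabuk → lulusabuk.

lulusabuk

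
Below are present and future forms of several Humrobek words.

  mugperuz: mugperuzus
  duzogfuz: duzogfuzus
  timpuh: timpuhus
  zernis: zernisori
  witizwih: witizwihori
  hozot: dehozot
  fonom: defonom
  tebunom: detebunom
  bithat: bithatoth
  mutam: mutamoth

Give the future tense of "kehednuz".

timpuh and witizwih both end in -h yet inflect differently (timpuhus, witizwihori), so the final letter is not what conditions the rule; the last vowel is.
"kehednuz" has last vowel 'u'. The stems whose last vowel is 'u' (mugperuz → mugperuzus, duzogfuz → duzogfuzus, timpuh → timpuhus) add -us.
The other patterns: stems whose last vowel is 'i' add -ori; stems whose last vowel is 'o' add the prefix de-; stems whose last vowel is 'a' add -oth.
So kehednuz → kehednuzus.

kehednuzus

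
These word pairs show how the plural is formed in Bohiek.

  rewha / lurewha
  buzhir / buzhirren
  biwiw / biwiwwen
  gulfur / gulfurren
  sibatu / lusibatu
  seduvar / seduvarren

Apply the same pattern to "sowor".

sibatu and gulfur both have last vowel 'u' yet inflect differently (lusibatu, gulfurren), so the last vowel is not what conditions the rule; whether the stem ends in a vowel or a consonant is.
"sowor" ends in a consonant. The stems ending in a consonant (buzhir → buzhirren, gulfur → gulfurren, biwiw → biwiwwen) double the final consonant and add -en.
The other pattern: stems ending in a vowel add the prefix lu-.
So sowor → soworren.

soworren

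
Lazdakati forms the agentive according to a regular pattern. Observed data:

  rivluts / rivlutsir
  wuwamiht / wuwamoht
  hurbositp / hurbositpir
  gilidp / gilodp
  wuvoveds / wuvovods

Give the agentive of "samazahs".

hurbositp and gilidp both end in -p yet inflect differently (hurbositpir, gilodp), so the final letter is not what conditions the rule; the second-to-last letter is.
"samazahs" has second-to-last letter 'h'. The one such stem in the data (wuwamiht → wuwamoht) changes the last vowel to 'o' (as do gilidp, wuvoveds), so the same rule applies.
The other pattern: stems whose second-to-last letter is 't' add -ir.
So samazahs → samazohs.

samazohs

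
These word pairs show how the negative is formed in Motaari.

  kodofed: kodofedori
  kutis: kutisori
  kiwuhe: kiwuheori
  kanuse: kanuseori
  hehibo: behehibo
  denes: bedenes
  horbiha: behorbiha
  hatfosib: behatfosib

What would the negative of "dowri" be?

bedowri

kutis and denes both end in -s yet inflect differently (kutisori, bedenes), so the final letter is not what conditions the rule; the first letter is.
"dowri" begins with d-. The one such stem in the data (denes → bedenes) adds the prefix be-, so the same rule applies.
So dowri → bedowri.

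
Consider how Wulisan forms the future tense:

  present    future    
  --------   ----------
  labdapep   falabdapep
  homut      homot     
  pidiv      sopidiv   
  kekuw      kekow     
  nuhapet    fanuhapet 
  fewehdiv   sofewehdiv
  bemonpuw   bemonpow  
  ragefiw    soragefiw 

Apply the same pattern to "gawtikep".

kekuw and ragefiw both end in -w yet inflect differently (kekow, soragefiw), so the final letter is not what conditions the rule; the last vowel is.
"gawtikep" has last vowel 'e'. The stems whose last vowel is 'e' (labdapep → falabdapep, nuhapet → fanuhapet) add the prefix fa-.
So gawtikep → fagawtikep.

fagawtikep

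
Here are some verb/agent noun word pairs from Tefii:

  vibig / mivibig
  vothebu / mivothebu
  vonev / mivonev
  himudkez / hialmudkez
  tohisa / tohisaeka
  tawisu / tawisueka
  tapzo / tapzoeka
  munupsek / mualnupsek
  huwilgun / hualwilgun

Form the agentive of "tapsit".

tapsiteka

vothebu and tawisu both end in -u yet inflect differently (mivothebu, tawisueka), so the final letter is not what conditions the rule; the first letter is.
"tapsit" begins with t-. The stems beginning with t- (tohisa → tohisaeka, tawisu → tawisueka, tapzo → tapzoeka) add -eka.
So tapsit → tapsiteka.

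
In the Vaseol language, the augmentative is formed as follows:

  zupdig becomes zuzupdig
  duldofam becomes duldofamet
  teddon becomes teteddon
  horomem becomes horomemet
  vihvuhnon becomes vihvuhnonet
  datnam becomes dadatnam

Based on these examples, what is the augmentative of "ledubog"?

leduboget

"ledubog" has 3 vowels. The stems with 3 vowels (horomem → horomemet, vihvuhnon → vihvuhnonet, duldofam → duldofamet) add -et.
So ledubog → leduboget.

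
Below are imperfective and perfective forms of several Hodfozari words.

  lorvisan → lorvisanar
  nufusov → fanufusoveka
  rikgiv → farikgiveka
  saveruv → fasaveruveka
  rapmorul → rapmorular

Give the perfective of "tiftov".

fatiftoveka

"tiftov" ends in -v. The stems ending in -v (nufusov → fanufusoveka, rikgiv → farikgiveka, saveruv → fasaveruveka) add fa- … -eka around the stem.
So tiftov → fatiftoveka.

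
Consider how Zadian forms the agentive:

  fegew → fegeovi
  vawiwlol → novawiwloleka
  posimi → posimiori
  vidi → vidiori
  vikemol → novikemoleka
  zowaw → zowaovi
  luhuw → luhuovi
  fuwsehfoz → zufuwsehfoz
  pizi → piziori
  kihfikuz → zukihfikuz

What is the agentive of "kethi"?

kethiori

"kethi" ends in -i. The stems ending in -i (pizi → piziori, vidi → vidiori, posimi → posimiori) add -ori.
The other patterns: stems ending in -z add the prefix zu-; stems ending in -w drop the final letter and add -ovi; stems ending in -l add no- … -eka around the stem.
So kethi → kethiori.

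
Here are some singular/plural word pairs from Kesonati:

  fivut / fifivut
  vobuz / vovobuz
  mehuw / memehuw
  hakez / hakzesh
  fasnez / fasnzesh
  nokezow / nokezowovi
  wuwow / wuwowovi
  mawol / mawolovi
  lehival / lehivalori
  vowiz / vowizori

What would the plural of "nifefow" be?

nifefowovi

vobuz and hakez both end in -z yet inflect differently (vovobuz, hakzesh), so the final letter is not what conditions the rule; the last vowel is.
"nifefow" has last vowel 'o'. The stems whose last vowel is 'o' (nokezow → nokezowovi, wuwow → wuwowovi, mawol → mawolovi) add -ovi.
So nifefow → nifefowovi.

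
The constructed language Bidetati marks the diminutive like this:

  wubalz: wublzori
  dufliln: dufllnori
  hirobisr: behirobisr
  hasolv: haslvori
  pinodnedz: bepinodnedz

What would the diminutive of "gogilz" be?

goglzori

wubalz and pinodnedz both end in -z yet inflect differently (wublzori, bepinodnedz), so the final letter is not what conditions the rule; the second-to-last letter is.
"gogilz" has second-to-last letter 'l'. The stems whose second-to-last letter is 'l' (dufliln → dufllnori, hasolv → haslvori, wubalz → wublzori) delete the last vowel and add -ori.
The other pattern: stems whose second-to-last letter is 'd' or 's' add the prefix be-.
So gogilz → goglzori.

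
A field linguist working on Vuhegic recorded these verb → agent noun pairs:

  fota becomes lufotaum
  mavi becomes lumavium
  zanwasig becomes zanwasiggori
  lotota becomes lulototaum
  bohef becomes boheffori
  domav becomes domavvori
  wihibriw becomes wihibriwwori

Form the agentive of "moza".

lumozaum

mavi and zanwasig both have last vowel 'i' yet inflect differently (lumavium, zanwasiggori), so the last vowel is not what conditions the rule; whether the stem ends in a vowel or a consonant is.
"moza" ends in a vowel. The stems ending in a vowel (fota → lufotaum, mavi → lumavium, lotota → lulototaum) add lu- … -um around the stem.
So moza → lumozaum.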